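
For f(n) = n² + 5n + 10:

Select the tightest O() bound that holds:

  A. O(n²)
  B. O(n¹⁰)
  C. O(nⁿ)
A

f(n) = n² + 5n + 10 is O(n²).
All listed options are valid Big-O bounds (upper bounds),
but O(n²) is the tightest (smallest valid bound).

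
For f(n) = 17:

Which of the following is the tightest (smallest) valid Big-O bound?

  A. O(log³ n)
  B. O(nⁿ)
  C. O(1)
C

f(n) = 17 is O(1).
All listed options are valid Big-O bounds (upper bounds),
but O(1) is the tightest (smallest valid bound).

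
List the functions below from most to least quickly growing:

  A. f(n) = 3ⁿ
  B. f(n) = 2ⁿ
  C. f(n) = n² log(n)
A > B > C

Comparing growth rates:
A = 3ⁿ is O(3ⁿ)
B = 2ⁿ is O(2ⁿ)
C = n² log(n) is O(n² log n)

Therefore, the order from fastest to slowest is: A > B > C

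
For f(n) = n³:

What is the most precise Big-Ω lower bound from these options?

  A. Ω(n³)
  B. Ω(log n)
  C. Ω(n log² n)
A

f(n) = n³ is Ω(n³).
All listed options are valid Big-Ω bounds (lower bounds),
but Ω(n³) is the tightest (largest valid bound).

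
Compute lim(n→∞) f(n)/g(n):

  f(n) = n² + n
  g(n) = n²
1

Since n² + n and n² have the same growth rate (O(n²)),
the ratio converges to a constant: 1.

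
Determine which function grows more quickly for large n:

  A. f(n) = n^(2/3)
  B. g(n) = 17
A

f(n) = n^(2/3) is O(n^(2/3)), while g(n) = 17 is O(1).
Since O(n^(2/3)) grows faster than O(1), f(n) dominates.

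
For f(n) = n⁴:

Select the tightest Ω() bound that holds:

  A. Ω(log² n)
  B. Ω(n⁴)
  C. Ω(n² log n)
B

f(n) = n⁴ is Ω(n⁴).
All listed options are valid Big-Ω bounds (lower bounds),
but Ω(n⁴) is the tightest (largest valid bound).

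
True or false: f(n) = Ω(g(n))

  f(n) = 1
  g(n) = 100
True

f(n) = 1 and g(n) = 100 are both O(1).
Big-Ω permits equal growth rates (f ≥ c·g for some c > 0), so f(n) = Ω(g(n)) is true.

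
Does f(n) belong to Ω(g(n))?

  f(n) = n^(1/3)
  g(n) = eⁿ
False

f(n) = n^(1/3) is O(n^(1/3)), and g(n) = eⁿ is O(eⁿ).
Since O(n^(1/3)) grows slower than O(eⁿ), f(n) = Ω(g(n)) is false.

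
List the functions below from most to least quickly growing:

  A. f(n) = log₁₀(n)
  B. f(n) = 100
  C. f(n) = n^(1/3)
C > A > B

Comparing growth rates:
C = n^(1/3) is O(n^(1/3))
A = log₁₀(n) is O(log n)
B = 100 is O(1)

Therefore, the order from fastest to slowest is: C > A > B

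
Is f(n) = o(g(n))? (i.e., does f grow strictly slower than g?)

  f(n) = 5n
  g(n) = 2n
False

f(n) = 5n is O(n), and g(n) = 2n is O(n).
Since they have the same growth rate, f(n) = o(g(n)) is false.
(f = o(g) requires f to grow strictly slower, not equal.)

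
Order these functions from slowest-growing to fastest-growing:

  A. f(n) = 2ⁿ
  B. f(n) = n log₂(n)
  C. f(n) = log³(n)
C < B < A

Comparing growth rates:
C = log³(n) is O(log³ n)
B = n log₂(n) is O(n log n)
A = 2ⁿ is O(2ⁿ)

Therefore, the order from slowest to fastest is: C < B < A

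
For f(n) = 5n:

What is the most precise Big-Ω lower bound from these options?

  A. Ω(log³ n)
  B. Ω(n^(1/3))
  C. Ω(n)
C

f(n) = 5n is Ω(n).
All listed options are valid Big-Ω bounds (lower bounds),
but Ω(n) is the tightest (largest valid bound).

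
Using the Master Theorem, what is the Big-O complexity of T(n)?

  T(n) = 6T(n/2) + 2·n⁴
Θ(n⁴)

Master Theorem: a = 6, b = 2, f(n) = 2·n⁴.
Compute the critical exponent d = log₂(6) = 2.585.
Compare f(n) = Θ(n⁴) against n^d:
  k = 4 > d = 2.585, so f(n) = Ω(n^(d+ε)) — Case 3.
  Regularity: a·(n/b)^4/n^4 = a/b^4 = 6/16 < 1 ✓.
  The top-level work dominates: T(n) = Θ(f(n)) = Θ(n⁴).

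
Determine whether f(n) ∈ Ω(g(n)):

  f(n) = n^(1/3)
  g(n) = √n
False

f(n) = n^(1/3) is O(n^(1/3)), and g(n) = √n is O(√n).
Since O(n^(1/3)) grows slower than O(√n), f(n) = Ω(g(n)) is false.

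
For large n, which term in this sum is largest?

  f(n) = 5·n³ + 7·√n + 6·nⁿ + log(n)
6·nⁿ

Looking at each term:
  - 5·n³ is O(n³)
  - 7·√n is O(√n)
  - 6·nⁿ is O(nⁿ)
  - log(n) is O(log n)

The term 6·nⁿ (O(nⁿ)) grows fastest and dominates all others.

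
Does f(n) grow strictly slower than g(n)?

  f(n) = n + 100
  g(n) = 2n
False

f(n) = n + 100 is O(n), and g(n) = 2n is O(n).
Since they have the same growth rate, f(n) = o(g(n)) is false.
(f = o(g) requires f to grow strictly slower, not equal.)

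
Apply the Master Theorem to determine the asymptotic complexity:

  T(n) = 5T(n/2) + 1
Θ(n^log₂(5))

Master Theorem: a = 5, b = 2, f(n) = 1.
Compute the critical exponent d = log₂(5) = 2.322.
Compare f(n) = Θ(1) against n^d:
  k = 0 < d = 2.322, so f(n) = O(n^(d-ε)) — Case 1.
  The recursion cost dominates: T(n) = Θ(n^d) = Θ(n^log₂(5)).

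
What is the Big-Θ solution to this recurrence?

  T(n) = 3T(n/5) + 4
Θ(n^log₅(3))

Master Theorem: a = 3, b = 5, f(n) = 4.
Compute the critical exponent d = log₅(3) = 0.683.
Compare f(n) = Θ(1) against n^d:
  k = 0 < d = 0.683, so f(n) = O(n^(d-ε)) — Case 1.
  The recursion cost dominates: T(n) = Θ(n^d) = Θ(n^log₅(3)).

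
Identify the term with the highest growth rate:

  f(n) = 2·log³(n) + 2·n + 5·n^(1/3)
2·n

Looking at each term:
  - 2·log³(n) is O(log³ n)
  - 2·n is O(n)
  - 5·n^(1/3) is O(n^(1/3))

The term 2·n (O(n)) grows fastest and dominates all others.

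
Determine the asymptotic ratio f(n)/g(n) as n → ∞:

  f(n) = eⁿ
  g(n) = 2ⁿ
∞

Since eⁿ (O(eⁿ)) grows faster than 2ⁿ (O(2ⁿ)),
the ratio f(n)/g(n) → ∞ as n → ∞.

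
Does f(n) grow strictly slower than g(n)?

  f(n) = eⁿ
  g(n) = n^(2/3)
False

f(n) = eⁿ is O(eⁿ), and g(n) = n^(2/3) is O(n^(2/3)).
Since O(eⁿ) grows faster than or equal to O(n^(2/3)), f(n) = o(g(n)) is false.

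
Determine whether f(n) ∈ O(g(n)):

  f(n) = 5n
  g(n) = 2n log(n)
True

f(n) = 5n is O(n), and g(n) = 2n log(n) is O(n log n).
Since O(n) ⊆ O(n log n) (f grows no faster than g), f(n) = O(g(n)) is true.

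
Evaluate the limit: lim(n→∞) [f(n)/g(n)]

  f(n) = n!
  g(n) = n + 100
∞

Since n! (O(n!)) grows faster than n + 100 (O(n)),
the ratio f(n)/g(n) → ∞ as n → ∞.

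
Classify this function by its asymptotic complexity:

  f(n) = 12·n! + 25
O(n!)

The dominant term in 12·n! + 25 is 12·n!, which is Θ(n!).
Lower-order terms (25) are asymptotically negligible.
Constants are absorbed, so the tightest bound is O(n!).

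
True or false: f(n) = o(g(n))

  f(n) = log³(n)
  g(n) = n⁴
True

f(n) = log³(n) is O(log³ n), and g(n) = n⁴ is O(n⁴).
Since O(log³ n) grows strictly slower than O(n⁴), f(n) = o(g(n)) is true.
This means lim(n→∞) f(n)/g(n) = 0.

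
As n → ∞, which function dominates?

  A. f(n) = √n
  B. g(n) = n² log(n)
B

f(n) = √n is O(√n), while g(n) = n² log(n) is O(n² log n).
Since O(n² log n) grows faster than O(√n), g(n) dominates.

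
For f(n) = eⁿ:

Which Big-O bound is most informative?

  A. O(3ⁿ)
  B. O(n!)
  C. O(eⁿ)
C

f(n) = eⁿ is O(eⁿ).
All listed options are valid Big-O bounds (upper bounds),
but O(eⁿ) is the tightest (smallest valid bound).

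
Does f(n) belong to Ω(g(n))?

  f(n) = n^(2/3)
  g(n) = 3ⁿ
False

f(n) = n^(2/3) is O(n^(2/3)), and g(n) = 3ⁿ is O(3ⁿ).
Since O(n^(2/3)) grows slower than O(3ⁿ), f(n) = Ω(g(n)) is false.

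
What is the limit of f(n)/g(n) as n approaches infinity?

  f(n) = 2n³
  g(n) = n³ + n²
2

Since 2n³ and n³ + n² have the same growth rate (O(n³)),
the ratio converges to a constant: 2.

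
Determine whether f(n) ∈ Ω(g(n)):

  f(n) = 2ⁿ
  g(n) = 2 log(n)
True

f(n) = 2ⁿ is O(2ⁿ), and g(n) = 2 log(n) is O(log n).
Since O(2ⁿ) grows at least as fast as O(log n), f(n) = Ω(g(n)) is true.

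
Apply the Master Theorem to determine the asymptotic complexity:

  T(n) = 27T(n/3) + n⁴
Θ(n⁴)

Master Theorem: a = 27, b = 3, f(n) = n⁴.
Compute the critical exponent d = log₃(27) = 3.
Compare f(n) = Θ(n⁴) against n^d:
  k = 4 > d = 3, so f(n) = Ω(n^(d+ε)) — Case 3.
  Regularity: a·(n/b)^4/n^4 = a/b^4 = 27/81 < 1 ✓.
  The top-level work dominates: T(n) = Θ(f(n)) = Θ(n⁴).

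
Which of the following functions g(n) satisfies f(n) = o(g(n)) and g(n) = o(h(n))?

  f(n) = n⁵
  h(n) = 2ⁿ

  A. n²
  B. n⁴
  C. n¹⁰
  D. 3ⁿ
C

We need g(n) with n⁵ = o(g(n)) and g(n) = o(2ⁿ), i.e. O(n⁵) ≺ g ≺ O(2ⁿ).
Check each option:
  A. n² — O(n²) does not grow strictly faster than f(n)
  B. n⁴ — O(n⁴) does not grow strictly faster than f(n)
  C. n¹⁰ — O(n¹⁰) is strictly between O(n⁵) and O(2ⁿ) ✓
  D. 3ⁿ — O(3ⁿ) does not grow strictly slower than h(n)

Only option C (n¹⁰) lies strictly between.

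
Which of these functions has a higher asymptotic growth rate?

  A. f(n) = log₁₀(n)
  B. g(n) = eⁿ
B

f(n) = log₁₀(n) is O(log n), while g(n) = eⁿ is O(eⁿ).
Since O(eⁿ) grows faster than O(log n), g(n) dominates.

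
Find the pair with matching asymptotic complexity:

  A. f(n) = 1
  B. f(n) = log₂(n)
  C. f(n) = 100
A and C

Examining each function:
  A. 1 is O(1)
  B. log₂(n) is O(log n)
  C. 100 is O(1)

Functions A and C both have the same complexity class.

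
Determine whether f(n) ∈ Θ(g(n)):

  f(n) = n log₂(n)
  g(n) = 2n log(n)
True

f(n) = n log₂(n) and g(n) = 2n log(n) are both O(n log n).
Since they have the same asymptotic growth rate, f(n) = Θ(g(n)) is true.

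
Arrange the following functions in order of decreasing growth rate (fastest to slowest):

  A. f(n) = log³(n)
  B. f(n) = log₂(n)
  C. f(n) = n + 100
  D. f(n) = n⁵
D > C > A > B

Comparing growth rates:
D = n⁵ is O(n⁵)
C = n + 100 is O(n)
A = log³(n) is O(log³ n)
B = log₂(n) is O(log n)

Therefore, the order from fastest to slowest is: D > C > A > B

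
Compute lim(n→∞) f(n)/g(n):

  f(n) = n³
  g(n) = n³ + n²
1

Since n³ and n³ + n² have the same growth rate (O(n³)),
the ratio converges to a constant: 1.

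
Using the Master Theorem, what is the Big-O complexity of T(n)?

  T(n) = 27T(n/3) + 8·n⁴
Θ(n⁴)

Master Theorem: a = 27, b = 3, f(n) = 8·n⁴.
Compute the critical exponent d = log₃(27) = 3.
Compare f(n) = Θ(n⁴) against n^d:
  k = 4 > d = 3, so f(n) = Ω(n^(d+ε)) — Case 3.
  Regularity: a·(n/b)^4/n^4 = a/b^4 = 27/81 < 1 ✓.
  The top-level work dominates: T(n) = Θ(f(n)) = Θ(n⁴).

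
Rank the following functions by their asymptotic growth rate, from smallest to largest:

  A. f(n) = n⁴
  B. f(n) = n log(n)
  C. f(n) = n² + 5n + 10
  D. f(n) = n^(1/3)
D < B < C < A

Comparing growth rates:
D = n^(1/3) is O(n^(1/3))
B = n log(n) is O(n log n)
C = n² + 5n + 10 is O(n²)
A = n⁴ is O(n⁴)

Therefore, the order from slowest to fastest is: D < B < C < A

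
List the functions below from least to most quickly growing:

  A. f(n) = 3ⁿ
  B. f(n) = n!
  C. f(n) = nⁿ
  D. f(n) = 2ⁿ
D < A < B < C

Comparing growth rates:
D = 2ⁿ is O(2ⁿ)
A = 3ⁿ is O(3ⁿ)
B = n! is O(n!)
C = nⁿ is O(nⁿ)

Therefore, the order from slowest to fastest is: D < A < B < C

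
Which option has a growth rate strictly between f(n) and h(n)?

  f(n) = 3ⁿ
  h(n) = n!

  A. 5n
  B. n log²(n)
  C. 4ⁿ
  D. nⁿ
C

We need g(n) with 3ⁿ = o(g(n)) and g(n) = o(n!), i.e. O(3ⁿ) ≺ g ≺ O(n!).
Check each option:
  A. 5n — O(n) does not grow strictly faster than f(n)
  B. n log²(n) — O(n log² n) does not grow strictly faster than f(n)
  C. 4ⁿ — O(4ⁿ) is strictly between O(3ⁿ) and O(n!) ✓
  D. nⁿ — O(nⁿ) does not grow strictly slower than h(n)

Only option C (4ⁿ) lies strictly between.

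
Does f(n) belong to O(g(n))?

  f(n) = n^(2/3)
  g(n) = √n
False

f(n) = n^(2/3) is O(n^(2/3)), and g(n) = √n is O(√n).
Since O(n^(2/3)) grows faster than O(√n), f(n) = O(g(n)) is false.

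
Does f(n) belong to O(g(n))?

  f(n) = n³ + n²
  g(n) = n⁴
True

f(n) = n³ + n² is O(n³), and g(n) = n⁴ is O(n⁴).
Since O(n³) ⊆ O(n⁴) (f grows no faster than g), f(n) = O(g(n)) is true.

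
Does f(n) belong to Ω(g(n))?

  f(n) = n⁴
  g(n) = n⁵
False

f(n) = n⁴ is O(n⁴), and g(n) = n⁵ is O(n⁵).
Since O(n⁴) grows slower than O(n⁵), f(n) = Ω(g(n)) is false.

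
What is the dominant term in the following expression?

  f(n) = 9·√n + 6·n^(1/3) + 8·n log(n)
8·n log(n)

Looking at each term:
  - 9·√n is O(√n)
  - 6·n^(1/3) is O(n^(1/3))
  - 8·n log(n) is O(n log n)

The term 8·n log(n) (O(n log n)) grows fastest and dominates all others.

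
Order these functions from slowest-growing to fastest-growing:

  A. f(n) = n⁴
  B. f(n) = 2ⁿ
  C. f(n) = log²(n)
C < A < B

Comparing growth rates:
C = log²(n) is O(log² n)
A = n⁴ is O(n⁴)
B = 2ⁿ is O(2ⁿ)

Therefore, the order from slowest to fastest is: C < A < B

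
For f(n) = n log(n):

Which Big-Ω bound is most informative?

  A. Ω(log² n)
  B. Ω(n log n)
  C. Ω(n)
B

f(n) = n log(n) is Ω(n log n).
All listed options are valid Big-Ω bounds (lower bounds),
but Ω(n log n) is the tightest (largest valid bound).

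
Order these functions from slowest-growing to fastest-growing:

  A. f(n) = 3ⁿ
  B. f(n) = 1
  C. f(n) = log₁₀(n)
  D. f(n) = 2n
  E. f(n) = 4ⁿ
B < C < D < A < E

Comparing growth rates:
B = 1 is O(1)
C = log₁₀(n) is O(log n)
D = 2n is O(n)
A = 3ⁿ is O(3ⁿ)
E = 4ⁿ is O(4ⁿ)

Therefore, the order from slowest to fastest is: B < C < D < A < E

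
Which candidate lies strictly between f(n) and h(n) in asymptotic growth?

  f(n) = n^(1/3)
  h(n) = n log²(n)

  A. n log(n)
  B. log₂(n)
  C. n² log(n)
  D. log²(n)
A

We need g(n) with n^(1/3) = o(g(n)) and g(n) = o(n log²(n)), i.e. O(n^(1/3)) ≺ g ≺ O(n log² n).
Check each option:
  A. n log(n) — O(n log n) is strictly between O(n^(1/3)) and O(n log² n) ✓
  B. log₂(n) — O(log n) does not grow strictly faster than f(n)
  C. n² log(n) — O(n² log n) does not grow strictly slower than h(n)
  D. log²(n) — O(log² n) does not grow strictly faster than f(n)

Only option A (n log(n)) lies strictly between.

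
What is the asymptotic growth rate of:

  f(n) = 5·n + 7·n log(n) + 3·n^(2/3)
Θ(n log n)

Order the terms by growth rate: 3·n^(2/3) ≺ 5·n ≺ 7·n log(n).
The fastest-growing term 7·n log(n) dominates as n → ∞; dropping its constant factor gives Θ(n log n).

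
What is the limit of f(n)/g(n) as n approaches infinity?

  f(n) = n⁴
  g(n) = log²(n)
∞

Since n⁴ (O(n⁴)) grows faster than log²(n) (O(log² n)),
the ratio f(n)/g(n) → ∞ as n → ∞.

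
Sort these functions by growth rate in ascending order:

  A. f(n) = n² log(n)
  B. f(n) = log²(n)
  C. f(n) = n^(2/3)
B < C < A

Comparing growth rates:
B = log²(n) is O(log² n)
C = n^(2/3) is O(n^(2/3))
A = n² log(n) is O(n² log n)

Therefore, the order from slowest to fastest is: B < C < A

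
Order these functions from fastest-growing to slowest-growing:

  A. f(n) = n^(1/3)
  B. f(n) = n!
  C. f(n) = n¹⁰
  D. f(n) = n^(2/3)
B > C > D > A

Comparing growth rates:
B = n! is O(n!)
C = n¹⁰ is O(n¹⁰)
D = n^(2/3) is O(n^(2/3))
A = n^(1/3) is O(n^(1/3))

Therefore, the order from fastest to slowest is: B > C > D > A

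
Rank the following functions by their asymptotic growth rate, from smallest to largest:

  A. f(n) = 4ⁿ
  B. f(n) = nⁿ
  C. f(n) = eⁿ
C < A < B

Comparing growth rates:
C = eⁿ is O(eⁿ)
A = 4ⁿ is O(4ⁿ)
B = nⁿ is O(nⁿ)

Therefore, the order from slowest to fastest is: C < A < B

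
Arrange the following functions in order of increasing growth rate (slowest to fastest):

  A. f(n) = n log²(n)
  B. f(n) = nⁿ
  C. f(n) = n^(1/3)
C < A < B

Comparing growth rates:
C = n^(1/3) is O(n^(1/3))
A = n log²(n) is O(n log² n)
B = nⁿ is O(nⁿ)

Therefore, the order from slowest to fastest is: C < A < B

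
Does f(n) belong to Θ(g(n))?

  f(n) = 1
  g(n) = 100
True

f(n) = 1 and g(n) = 100 are both O(1).
Since they have the same asymptotic growth rate, f(n) = Θ(g(n)) is true.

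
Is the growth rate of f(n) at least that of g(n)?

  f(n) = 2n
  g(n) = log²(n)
True

f(n) = 2n is O(n), and g(n) = log²(n) is O(log² n).
Since O(n) grows at least as fast as O(log² n), f(n) = Ω(g(n)) is true.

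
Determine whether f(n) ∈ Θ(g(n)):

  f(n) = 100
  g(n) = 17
True

f(n) = 100 and g(n) = 17 are both O(1).
Since they have the same asymptotic growth rate, f(n) = Θ(g(n)) is true.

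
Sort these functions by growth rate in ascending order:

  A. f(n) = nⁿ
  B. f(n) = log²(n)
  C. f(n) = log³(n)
B < C < A

Comparing growth rates:
B = log²(n) is O(log² n)
C = log³(n) is O(log³ n)
A = nⁿ is O(nⁿ)

Therefore, the order from slowest to fastest is: B < C < A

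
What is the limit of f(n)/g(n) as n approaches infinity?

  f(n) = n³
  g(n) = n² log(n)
∞

Since n³ (O(n³)) grows faster than n² log(n) (O(n² log n)),
the ratio f(n)/g(n) → ∞ as n → ∞.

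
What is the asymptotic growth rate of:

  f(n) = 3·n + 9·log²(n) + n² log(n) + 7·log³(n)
Θ(n² log n)

Order the terms by growth rate: 9·log²(n) ≺ 7·log³(n) ≺ 3·n ≺ n² log(n).
The fastest-growing term n² log(n) dominates as n → ∞; dropping its constant factor gives Θ(n² log n).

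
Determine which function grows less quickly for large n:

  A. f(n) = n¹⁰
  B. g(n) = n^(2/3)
B

f(n) = n¹⁰ is O(n¹⁰), while g(n) = n^(2/3) is O(n^(2/3)).
Since O(n^(2/3)) grows slower than O(n¹⁰), g(n) is dominated.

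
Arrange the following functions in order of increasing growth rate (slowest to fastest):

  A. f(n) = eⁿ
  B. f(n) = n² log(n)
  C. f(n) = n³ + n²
B < C < A

Comparing growth rates:
B = n² log(n) is O(n² log n)
C = n³ + n² is O(n³)
A = eⁿ is O(eⁿ)

Therefore, the order from slowest to fastest is: B < C < A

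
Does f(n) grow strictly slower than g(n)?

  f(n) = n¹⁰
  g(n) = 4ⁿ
True

f(n) = n¹⁰ is O(n¹⁰), and g(n) = 4ⁿ is O(4ⁿ).
Since O(n¹⁰) grows strictly slower than O(4ⁿ), f(n) = o(g(n)) is true.
This means lim(n→∞) f(n)/g(n) = 0.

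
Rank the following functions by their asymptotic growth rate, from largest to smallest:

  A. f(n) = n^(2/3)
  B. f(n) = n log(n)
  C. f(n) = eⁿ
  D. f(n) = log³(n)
C > B > A > D

Comparing growth rates:
C = eⁿ is O(eⁿ)
B = n log(n) is O(n log n)
A = n^(2/3) is O(n^(2/3))
D = log³(n) is O(log³ n)

Therefore, the order from fastest to slowest is: C > B > A > D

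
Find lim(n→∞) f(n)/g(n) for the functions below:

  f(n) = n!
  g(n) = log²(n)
∞

Since n! (O(n!)) grows faster than log²(n) (O(log² n)),
the ratio f(n)/g(n) → ∞ as n → ∞.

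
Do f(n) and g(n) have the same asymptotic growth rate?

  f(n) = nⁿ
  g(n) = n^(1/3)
False

f(n) = nⁿ is O(nⁿ), and g(n) = n^(1/3) is O(n^(1/3)).
Since they have different growth rates, f(n) = Θ(g(n)) is false.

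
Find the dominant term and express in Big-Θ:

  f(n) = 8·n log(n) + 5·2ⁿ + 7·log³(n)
Θ(2ⁿ)

Order the terms by growth rate: 7·log³(n) ≺ 8·n log(n) ≺ 5·2ⁿ.
The fastest-growing term 5·2ⁿ dominates as n → ∞; dropping its constant factor gives Θ(2ⁿ).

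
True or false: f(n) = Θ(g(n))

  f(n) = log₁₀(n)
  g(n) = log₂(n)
True

f(n) = log₁₀(n) and g(n) = log₂(n) are both O(log n).
Since they have the same asymptotic growth rate, f(n) = Θ(g(n)) is true.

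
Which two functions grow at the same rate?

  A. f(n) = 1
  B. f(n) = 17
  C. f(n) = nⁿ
A and B

Examining each function:
  A. 1 is O(1)
  B. 17 is O(1)
  C. nⁿ is O(nⁿ)

Functions A and B both have the same complexity class.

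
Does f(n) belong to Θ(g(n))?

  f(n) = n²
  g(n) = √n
False

f(n) = n² is O(n²), and g(n) = √n is O(√n).
Since they have different growth rates, f(n) = Θ(g(n)) is false.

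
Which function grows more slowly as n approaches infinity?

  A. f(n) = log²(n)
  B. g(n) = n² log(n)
A

f(n) = log²(n) is O(log² n), while g(n) = n² log(n) is O(n² log n).
Since O(log² n) grows slower than O(n² log n), f(n) is dominated.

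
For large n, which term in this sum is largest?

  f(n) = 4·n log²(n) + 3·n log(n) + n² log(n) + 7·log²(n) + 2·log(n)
n² log(n)

Looking at each term:
  - 4·n log²(n) is O(n log² n)
  - 3·n log(n) is O(n log n)
  - n² log(n) is O(n² log n)
  - 7·log²(n) is O(log² n)
  - 2·log(n) is O(log n)

The term n² log(n) (O(n² log n)) grows fastest and dominates all others.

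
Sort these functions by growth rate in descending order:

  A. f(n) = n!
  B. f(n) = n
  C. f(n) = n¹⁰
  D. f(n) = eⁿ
A > D > C > B

Comparing growth rates:
A = n! is O(n!)
D = eⁿ is O(eⁿ)
C = n¹⁰ is O(n¹⁰)
B = n is O(n)

Therefore, the order from fastest to slowest is: A > D > C > B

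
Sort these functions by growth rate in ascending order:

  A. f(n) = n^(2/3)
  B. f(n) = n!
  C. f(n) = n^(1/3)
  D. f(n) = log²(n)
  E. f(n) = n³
D < C < A < E < B

Comparing growth rates:
D = log²(n) is O(log² n)
C = n^(1/3) is O(n^(1/3))
A = n^(2/3) is O(n^(2/3))
E = n³ is O(n³)
B = n! is O(n!)

Therefore, the order from slowest to fastest is: D < C < A < E < B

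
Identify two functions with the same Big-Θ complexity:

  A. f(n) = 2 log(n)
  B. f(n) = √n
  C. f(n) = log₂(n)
A and C

Examining each function:
  A. 2 log(n) is O(log n)
  B. √n is O(√n)
  C. log₂(n) is O(log n)

Functions A and C both have the same complexity class.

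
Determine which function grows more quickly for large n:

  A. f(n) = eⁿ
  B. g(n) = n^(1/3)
A

f(n) = eⁿ is O(eⁿ), while g(n) = n^(1/3) is O(n^(1/3)).
Since O(eⁿ) grows faster than O(n^(1/3)), f(n) dominates.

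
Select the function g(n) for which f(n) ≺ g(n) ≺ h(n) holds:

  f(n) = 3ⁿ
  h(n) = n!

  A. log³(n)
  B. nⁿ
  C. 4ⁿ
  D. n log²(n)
C

We need g(n) with 3ⁿ = o(g(n)) and g(n) = o(n!), i.e. O(3ⁿ) ≺ g ≺ O(n!).
Check each option:
  A. log³(n) — O(log³ n) does not grow strictly faster than f(n)
  B. nⁿ — O(nⁿ) does not grow strictly slower than h(n)
  C. 4ⁿ — O(4ⁿ) is strictly between O(3ⁿ) and O(n!) ✓
  D. n log²(n) — O(n log² n) does not grow strictly faster than f(n)

Only option C (4ⁿ) lies strictly between.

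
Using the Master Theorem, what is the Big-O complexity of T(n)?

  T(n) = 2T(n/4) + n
Θ(n)

Master Theorem: a = 2, b = 4, f(n) = n.
Compute the critical exponent d = log₄(2) = 0.500.
Compare f(n) = Θ(n) against n^d:
  k = 1 > d = 0.500, so f(n) = Ω(n^(d+ε)) — Case 3.
  Regularity: a·(n/b)^1/n^1 = a/b^1 = 2/4 < 1 ✓.
  The top-level work dominates: T(n) = Θ(f(n)) = Θ(n).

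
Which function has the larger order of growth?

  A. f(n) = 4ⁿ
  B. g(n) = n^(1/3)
A

f(n) = 4ⁿ is O(4ⁿ), while g(n) = n^(1/3) is O(n^(1/3)).
Since O(4ⁿ) grows faster than O(n^(1/3)), f(n) dominates.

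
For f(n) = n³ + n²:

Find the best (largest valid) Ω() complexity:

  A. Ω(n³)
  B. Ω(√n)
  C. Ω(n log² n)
A

f(n) = n³ + n² is Ω(n³).
All listed options are valid Big-Ω bounds (lower bounds),
but Ω(n³) is the tightest (largest valid bound).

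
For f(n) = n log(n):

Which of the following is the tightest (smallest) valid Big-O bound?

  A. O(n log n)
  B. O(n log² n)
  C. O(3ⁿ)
A

f(n) = n log(n) is O(n log n).
All listed options are valid Big-O bounds (upper bounds),
but O(n log n) is the tightest (smallest valid bound).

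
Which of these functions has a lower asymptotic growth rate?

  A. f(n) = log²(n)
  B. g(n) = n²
A

f(n) = log²(n) is O(log² n), while g(n) = n² is O(n²).
Since O(log² n) grows slower than O(n²), f(n) is dominated.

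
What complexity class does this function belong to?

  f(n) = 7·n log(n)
O(n log n)

The dominant term in 7·n log(n) is 7·n log(n), which is Θ(n log n).
Constants are absorbed, so the tightest bound is O(n log n).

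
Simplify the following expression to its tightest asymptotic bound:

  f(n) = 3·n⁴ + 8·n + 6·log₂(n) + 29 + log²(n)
Θ(n⁴)

Order the terms by growth rate: 29 ≺ 6·log₂(n) ≺ log²(n) ≺ 8·n ≺ 3·n⁴.
The fastest-growing term 3·n⁴ dominates as n → ∞; dropping its constant factor gives Θ(n⁴).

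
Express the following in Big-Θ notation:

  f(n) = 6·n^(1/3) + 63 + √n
Θ(√n)

Order the terms by growth rate: 63 ≺ 6·n^(1/3) ≺ √n.
The fastest-growing term √n dominates as n → ∞; dropping its constant factor gives Θ(√n).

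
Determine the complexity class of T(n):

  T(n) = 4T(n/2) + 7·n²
Θ(n² log n)

Master Theorem: a = 4, b = 2, f(n) = 7·n².
Compute the critical exponent d = log₂(4) = 2.
Compare f(n) = Θ(n²) against n^d:
  k = 2 = d, so f(n) = Θ(n^d) — Case 2.
  Work is balanced across levels: T(n) = Θ(n^d log n) = Θ(n² log n).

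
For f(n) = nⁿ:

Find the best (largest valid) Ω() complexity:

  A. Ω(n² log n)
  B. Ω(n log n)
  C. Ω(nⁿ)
C

f(n) = nⁿ is Ω(nⁿ).
All listed options are valid Big-Ω bounds (lower bounds),
but Ω(nⁿ) is the tightest (largest valid bound).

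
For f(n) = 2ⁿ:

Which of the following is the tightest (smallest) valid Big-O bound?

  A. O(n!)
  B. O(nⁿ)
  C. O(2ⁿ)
C

f(n) = 2ⁿ is O(2ⁿ).
All listed options are valid Big-O bounds (upper bounds),
but O(2ⁿ) is the tightest (smallest valid bound).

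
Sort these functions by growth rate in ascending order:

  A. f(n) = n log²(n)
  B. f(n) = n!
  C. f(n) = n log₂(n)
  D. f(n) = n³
C < A < D < B

Comparing growth rates:
C = n log₂(n) is O(n log n)
A = n log²(n) is O(n log² n)
D = n³ is O(n³)
B = n! is O(n!)

Therefore, the order from slowest to fastest is: C < A < D < B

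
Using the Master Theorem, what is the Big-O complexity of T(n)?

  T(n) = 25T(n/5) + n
Θ(n²)

Master Theorem: a = 25, b = 5, f(n) = n.
Compute the critical exponent d = log₅(25) = 2.
Compare f(n) = Θ(n) against n^d:
  k = 1 < d = 2, so f(n) = O(n^(d-ε)) — Case 1.
  The recursion cost dominates: T(n) = Θ(n^d) = Θ(n²).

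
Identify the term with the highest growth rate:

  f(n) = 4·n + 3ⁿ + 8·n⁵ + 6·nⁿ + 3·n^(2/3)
6·nⁿ

Looking at each term:
  - 4·n is O(n)
  - 3ⁿ is O(3ⁿ)
  - 8·n⁵ is O(n⁵)
  - 6·nⁿ is O(nⁿ)
  - 3·n^(2/3) is O(n^(2/3))

The term 6·nⁿ (O(nⁿ)) grows fastest and dominates all others.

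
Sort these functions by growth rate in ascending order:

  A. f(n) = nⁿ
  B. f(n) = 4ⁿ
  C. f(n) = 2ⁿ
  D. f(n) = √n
D < C < B < A

Comparing growth rates:
D = √n is O(√n)
C = 2ⁿ is O(2ⁿ)
B = 4ⁿ is O(4ⁿ)
A = nⁿ is O(nⁿ)

Therefore, the order from slowest to fastest is: D < C < B < A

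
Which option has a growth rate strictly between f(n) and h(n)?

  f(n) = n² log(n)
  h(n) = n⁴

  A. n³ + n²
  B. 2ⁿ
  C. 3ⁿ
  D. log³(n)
A

We need g(n) with n² log(n) = o(g(n)) and g(n) = o(n⁴), i.e. O(n² log n) ≺ g ≺ O(n⁴).
Check each option:
  A. n³ + n² — O(n³) is strictly between O(n² log n) and O(n⁴) ✓
  B. 2ⁿ — O(2ⁿ) does not grow strictly slower than h(n)
  C. 3ⁿ — O(3ⁿ) does not grow strictly slower than h(n)
  D. log³(n) — O(log³ n) does not grow strictly faster than f(n)

Only option A (n³ + n²) lies strictly between.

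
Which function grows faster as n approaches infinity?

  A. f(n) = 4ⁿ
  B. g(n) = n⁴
A

f(n) = 4ⁿ is O(4ⁿ), while g(n) = n⁴ is O(n⁴).
Since O(4ⁿ) grows faster than O(n⁴), f(n) dominates.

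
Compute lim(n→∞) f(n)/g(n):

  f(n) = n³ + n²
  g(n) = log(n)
∞

Since n³ + n² (O(n³)) grows faster than log(n) (O(log n)),
the ratio f(n)/g(n) → ∞ as n → ∞.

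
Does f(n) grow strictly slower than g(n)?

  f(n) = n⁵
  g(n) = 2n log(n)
False

f(n) = n⁵ is O(n⁵), and g(n) = 2n log(n) is O(n log n).
Since O(n⁵) grows faster than or equal to O(n log n), f(n) = o(g(n)) is false.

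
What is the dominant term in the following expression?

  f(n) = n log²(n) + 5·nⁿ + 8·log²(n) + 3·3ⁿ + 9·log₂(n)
5·nⁿ

Looking at each term:
  - n log²(n) is O(n log² n)
  - 5·nⁿ is O(nⁿ)
  - 8·log²(n) is O(log² n)
  - 3·3ⁿ is O(3ⁿ)
  - 9·log₂(n) is O(log n)

The term 5·nⁿ (O(nⁿ)) grows fastest and dominates all others.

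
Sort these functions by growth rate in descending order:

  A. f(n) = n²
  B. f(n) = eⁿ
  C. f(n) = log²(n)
B > A > C

Comparing growth rates:
B = eⁿ is O(eⁿ)
A = n² is O(n²)
C = log²(n) is O(log² n)

Therefore, the order from fastest to slowest is: B > A > C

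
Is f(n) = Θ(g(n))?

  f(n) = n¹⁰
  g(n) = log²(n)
False

f(n) = n¹⁰ is O(n¹⁰), and g(n) = log²(n) is O(log² n).
Since they have different growth rates, f(n) = Θ(g(n)) is false.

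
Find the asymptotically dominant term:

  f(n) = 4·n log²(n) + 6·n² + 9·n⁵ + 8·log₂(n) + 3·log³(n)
9·n⁵

Looking at each term:
  - 4·n log²(n) is O(n log² n)
  - 6·n² is O(n²)
  - 9·n⁵ is O(n⁵)
  - 8·log₂(n) is O(log n)
  - 3·log³(n) is O(log³ n)

The term 9·n⁵ (O(n⁵)) grows fastest and dominates all others.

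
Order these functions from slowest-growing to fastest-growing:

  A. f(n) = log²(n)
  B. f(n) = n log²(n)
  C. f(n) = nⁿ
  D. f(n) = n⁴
A < B < D < C

Comparing growth rates:
A = log²(n) is O(log² n)
B = n log²(n) is O(n log² n)
D = n⁴ is O(n⁴)
C = nⁿ is O(nⁿ)

Therefore, the order from slowest to fastest is: A < B < D < C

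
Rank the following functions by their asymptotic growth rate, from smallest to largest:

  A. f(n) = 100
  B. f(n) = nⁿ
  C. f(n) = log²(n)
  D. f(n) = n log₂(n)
A < C < D < B

Comparing growth rates:
A = 100 is O(1)
C = log²(n) is O(log² n)
D = n log₂(n) is O(n log n)
B = nⁿ is O(nⁿ)

Therefore, the order from slowest to fastest is: A < C < D < B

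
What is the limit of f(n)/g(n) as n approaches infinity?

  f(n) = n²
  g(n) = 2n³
0

Since n² (O(n²)) grows slower than 2n³ (O(n³)),
the ratio f(n)/g(n) → 0 as n → ∞.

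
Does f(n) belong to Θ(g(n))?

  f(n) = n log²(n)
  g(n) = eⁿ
False

f(n) = n log²(n) is O(n log² n), and g(n) = eⁿ is O(eⁿ).
Since they have different growth rates, f(n) = Θ(g(n)) is false.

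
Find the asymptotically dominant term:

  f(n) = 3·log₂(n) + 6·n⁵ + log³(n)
6·n⁵

Looking at each term:
  - 3·log₂(n) is O(log n)
  - 6·n⁵ is O(n⁵)
  - log³(n) is O(log³ n)

The term 6·n⁵ (O(n⁵)) grows fastest and dominates all others.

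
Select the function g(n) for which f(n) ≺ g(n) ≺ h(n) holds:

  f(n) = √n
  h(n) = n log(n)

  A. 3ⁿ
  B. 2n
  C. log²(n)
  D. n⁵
B

We need g(n) with √n = o(g(n)) and g(n) = o(n log(n)), i.e. O(√n) ≺ g ≺ O(n log n).
Check each option:
  A. 3ⁿ — O(3ⁿ) does not grow strictly slower than h(n)
  B. 2n — O(n) is strictly between O(√n) and O(n log n) ✓
  C. log²(n) — O(log² n) does not grow strictly faster than f(n)
  D. n⁵ — O(n⁵) does not grow strictly slower than h(n)

Only option B (2n) lies strictly between.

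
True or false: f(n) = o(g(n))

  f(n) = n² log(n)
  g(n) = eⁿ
True

f(n) = n² log(n) is O(n² log n), and g(n) = eⁿ is O(eⁿ).
Since O(n² log n) grows strictly slower than O(eⁿ), f(n) = o(g(n)) is true.
This means lim(n→∞) f(n)/g(n) = 0.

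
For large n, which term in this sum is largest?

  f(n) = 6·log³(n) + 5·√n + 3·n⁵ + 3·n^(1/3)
3·n⁵

Looking at each term:
  - 6·log³(n) is O(log³ n)
  - 5·√n is O(√n)
  - 3·n⁵ is O(n⁵)
  - 3·n^(1/3) is O(n^(1/3))

The term 3·n⁵ (O(n⁵)) grows fastest and dominates all others.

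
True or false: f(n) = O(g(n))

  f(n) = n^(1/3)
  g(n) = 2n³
True

f(n) = n^(1/3) is O(n^(1/3)), and g(n) = 2n³ is O(n³).
Since O(n^(1/3)) ⊆ O(n³) (f grows no faster than g), f(n) = O(g(n)) is true.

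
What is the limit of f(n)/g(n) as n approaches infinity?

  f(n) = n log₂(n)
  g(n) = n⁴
0

Since n log₂(n) (O(n log n)) grows slower than n⁴ (O(n⁴)),
the ratio f(n)/g(n) → 0 as n → ∞.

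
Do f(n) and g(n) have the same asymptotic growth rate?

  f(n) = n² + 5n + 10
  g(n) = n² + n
True

f(n) = n² + 5n + 10 and g(n) = n² + n are both O(n²).
Since they have the same asymptotic growth rate, f(n) = Θ(g(n)) is true.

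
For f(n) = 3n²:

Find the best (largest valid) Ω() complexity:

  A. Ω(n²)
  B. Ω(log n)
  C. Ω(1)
A

f(n) = 3n² is Ω(n²).
All listed options are valid Big-Ω bounds (lower bounds),
but Ω(n²) is the tightest (largest valid bound).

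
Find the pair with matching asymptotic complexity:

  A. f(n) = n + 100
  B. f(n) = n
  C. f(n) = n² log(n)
A and B

Examining each function:
  A. n + 100 is O(n)
  B. n is O(n)
  C. n² log(n) is O(n² log n)

Functions A and B both have the same complexity class.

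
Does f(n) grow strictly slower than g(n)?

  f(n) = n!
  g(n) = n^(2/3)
False

f(n) = n! is O(n!), and g(n) = n^(2/3) is O(n^(2/3)).
Since O(n!) grows faster than or equal to O(n^(2/3)), f(n) = o(g(n)) is false.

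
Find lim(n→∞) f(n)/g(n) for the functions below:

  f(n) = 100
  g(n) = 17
100/17

Since 100 and 17 have the same growth rate (O(1)),
the ratio converges to a constant: 100/17.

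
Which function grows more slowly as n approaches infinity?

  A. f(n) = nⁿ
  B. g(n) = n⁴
B

f(n) = nⁿ is O(nⁿ), while g(n) = n⁴ is O(n⁴).
Since O(n⁴) grows slower than O(nⁿ), g(n) is dominated.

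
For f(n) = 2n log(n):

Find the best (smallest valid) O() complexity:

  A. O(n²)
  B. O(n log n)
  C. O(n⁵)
B

f(n) = 2n log(n) is O(n log n).
All listed options are valid Big-O bounds (upper bounds),
but O(n log n) is the tightest (smallest valid bound).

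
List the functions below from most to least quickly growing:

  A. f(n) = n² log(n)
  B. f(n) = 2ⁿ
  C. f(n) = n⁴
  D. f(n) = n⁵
B > D > C > A

Comparing growth rates:
B = 2ⁿ is O(2ⁿ)
D = n⁵ is O(n⁵)
C = n⁴ is O(n⁴)
A = n² log(n) is O(n² log n)

Therefore, the order from fastest to slowest is: B > D > C > A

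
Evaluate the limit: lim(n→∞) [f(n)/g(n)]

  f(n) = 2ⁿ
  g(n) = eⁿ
0

Since 2ⁿ (O(2ⁿ)) grows slower than eⁿ (O(eⁿ)),
the ratio f(n)/g(n) → 0 as n → ∞.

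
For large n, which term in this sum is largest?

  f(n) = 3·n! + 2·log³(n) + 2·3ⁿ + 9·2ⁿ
3·n!

Looking at each term:
  - 3·n! is O(n!)
  - 2·log³(n) is O(log³ n)
  - 2·3ⁿ is O(3ⁿ)
  - 9·2ⁿ is O(2ⁿ)

The term 3·n! (O(n!)) grows fastest and dominates all others.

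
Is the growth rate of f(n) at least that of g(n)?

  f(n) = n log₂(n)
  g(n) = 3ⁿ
False

f(n) = n log₂(n) is O(n log n), and g(n) = 3ⁿ is O(3ⁿ).
Since O(n log n) grows slower than O(3ⁿ), f(n) = Ω(g(n)) is false.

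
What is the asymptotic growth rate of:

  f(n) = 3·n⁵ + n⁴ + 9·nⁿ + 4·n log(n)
Θ(nⁿ)

Order the terms by growth rate: 4·n log(n) ≺ n⁴ ≺ 3·n⁵ ≺ 9·nⁿ.
The fastest-growing term 9·nⁿ dominates as n → ∞; dropping its constant factor gives Θ(nⁿ).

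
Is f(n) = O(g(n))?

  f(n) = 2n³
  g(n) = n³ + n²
True

f(n) = 2n³ and g(n) = n³ + n² are both O(n³).
Big-O permits equal growth rates (f ≤ c·g for some c), so f(n) = O(g(n)) is true.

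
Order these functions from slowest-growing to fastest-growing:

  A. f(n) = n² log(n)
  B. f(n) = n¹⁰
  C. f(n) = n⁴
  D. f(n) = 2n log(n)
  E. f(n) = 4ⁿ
D < A < C < B < E

Comparing growth rates:
D = 2n log(n) is O(n log n)
A = n² log(n) is O(n² log n)
C = n⁴ is O(n⁴)
B = n¹⁰ is O(n¹⁰)
E = 4ⁿ is O(4ⁿ)

Therefore, the order from slowest to fastest is: D < A < C < B < E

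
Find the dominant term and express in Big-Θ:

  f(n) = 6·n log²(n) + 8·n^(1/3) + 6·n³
Θ(n³)

Order the terms by growth rate: 8·n^(1/3) ≺ 6·n log²(n) ≺ 6·n³.
The fastest-growing term 6·n³ dominates as n → ∞; dropping its constant factor gives Θ(n³).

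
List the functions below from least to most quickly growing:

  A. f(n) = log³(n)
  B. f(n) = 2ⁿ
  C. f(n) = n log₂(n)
A < C < B

Comparing growth rates:
A = log³(n) is O(log³ n)
C = n log₂(n) is O(n log n)
B = 2ⁿ is O(2ⁿ)

Therefore, the order from slowest to fastest is: A < C < B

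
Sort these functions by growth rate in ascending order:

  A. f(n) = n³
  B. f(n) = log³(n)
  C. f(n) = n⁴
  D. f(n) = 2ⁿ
B < A < C < D

Comparing growth rates:
B = log³(n) is O(log³ n)
A = n³ is O(n³)
C = n⁴ is O(n⁴)
D = 2ⁿ is O(2ⁿ)

Therefore, the order from slowest to fastest is: B < A < C < D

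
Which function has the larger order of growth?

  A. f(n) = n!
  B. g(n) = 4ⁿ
A

f(n) = n! is O(n!), while g(n) = 4ⁿ is O(4ⁿ).
Since O(n!) grows faster than O(4ⁿ), f(n) dominates.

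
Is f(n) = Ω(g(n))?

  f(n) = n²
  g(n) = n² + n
True

f(n) = n² and g(n) = n² + n are both O(n²).
Big-Ω permits equal growth rates (f ≥ c·g for some c > 0), so f(n) = Ω(g(n)) is true.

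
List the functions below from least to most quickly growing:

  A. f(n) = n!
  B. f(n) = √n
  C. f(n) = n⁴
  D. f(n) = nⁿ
B < C < A < D

Comparing growth rates:
B = √n is O(√n)
C = n⁴ is O(n⁴)
A = n! is O(n!)
D = nⁿ is O(nⁿ)

Therefore, the order from slowest to fastest is: B < C < A < D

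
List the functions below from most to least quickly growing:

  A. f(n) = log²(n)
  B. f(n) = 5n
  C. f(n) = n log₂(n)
C > B > A

Comparing growth rates:
C = n log₂(n) is O(n log n)
B = 5n is O(n)
A = log²(n) is O(log² n)

Therefore, the order from fastest to slowest is: C > B > A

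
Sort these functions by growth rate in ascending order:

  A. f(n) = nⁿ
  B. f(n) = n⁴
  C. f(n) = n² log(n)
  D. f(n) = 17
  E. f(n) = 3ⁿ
D < C < B < E < A

Comparing growth rates:
D = 17 is O(1)
C = n² log(n) is O(n² log n)
B = n⁴ is O(n⁴)
E = 3ⁿ is O(3ⁿ)
A = nⁿ is O(nⁿ)

Therefore, the order from slowest to fastest is: D < C < B < E < A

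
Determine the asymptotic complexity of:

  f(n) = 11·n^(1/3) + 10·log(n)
O(n^(1/3))

The dominant term in 11·n^(1/3) + 10·log(n) is 11·n^(1/3), which is Θ(n^(1/3)).
Lower-order terms (10·log(n)) are asymptotically negligible.
Constants are absorbed, so the tightest bound is O(n^(1/3)).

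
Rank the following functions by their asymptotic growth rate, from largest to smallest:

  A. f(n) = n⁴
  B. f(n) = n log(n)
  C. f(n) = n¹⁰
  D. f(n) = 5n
C > A > B > D

Comparing growth rates:
C = n¹⁰ is O(n¹⁰)
A = n⁴ is O(n⁴)
B = n log(n) is O(n log n)
D = 5n is O(n)

Therefore, the order from fastest to slowest is: C > A > B > D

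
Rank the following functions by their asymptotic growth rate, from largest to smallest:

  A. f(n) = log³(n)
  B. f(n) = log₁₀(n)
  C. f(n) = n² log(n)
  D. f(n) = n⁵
D > C > A > B

Comparing growth rates:
D = n⁵ is O(n⁵)
C = n² log(n) is O(n² log n)
A = log³(n) is O(log³ n)
B = log₁₀(n) is O(log n)

Therefore, the order from fastest to slowest is: D > C > A > B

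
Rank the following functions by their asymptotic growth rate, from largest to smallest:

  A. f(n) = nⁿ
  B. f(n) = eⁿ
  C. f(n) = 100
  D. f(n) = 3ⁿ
A > D > B > C

Comparing growth rates:
A = nⁿ is O(nⁿ)
D = 3ⁿ is O(3ⁿ)
B = eⁿ is O(eⁿ)
C = 100 is O(1)

Therefore, the order from fastest to slowest is: A > D > B > C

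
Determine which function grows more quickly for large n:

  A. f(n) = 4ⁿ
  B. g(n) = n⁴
A

f(n) = 4ⁿ is O(4ⁿ), while g(n) = n⁴ is O(n⁴).
Since O(4ⁿ) grows faster than O(n⁴), f(n) dominates.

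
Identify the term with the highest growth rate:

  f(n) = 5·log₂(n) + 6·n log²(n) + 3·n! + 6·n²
3·n!

Looking at each term:
  - 5·log₂(n) is O(log n)
  - 6·n log²(n) is O(n log² n)
  - 3·n! is O(n!)
  - 6·n² is O(n²)

The term 3·n! (O(n!)) grows fastest and dominates all others.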